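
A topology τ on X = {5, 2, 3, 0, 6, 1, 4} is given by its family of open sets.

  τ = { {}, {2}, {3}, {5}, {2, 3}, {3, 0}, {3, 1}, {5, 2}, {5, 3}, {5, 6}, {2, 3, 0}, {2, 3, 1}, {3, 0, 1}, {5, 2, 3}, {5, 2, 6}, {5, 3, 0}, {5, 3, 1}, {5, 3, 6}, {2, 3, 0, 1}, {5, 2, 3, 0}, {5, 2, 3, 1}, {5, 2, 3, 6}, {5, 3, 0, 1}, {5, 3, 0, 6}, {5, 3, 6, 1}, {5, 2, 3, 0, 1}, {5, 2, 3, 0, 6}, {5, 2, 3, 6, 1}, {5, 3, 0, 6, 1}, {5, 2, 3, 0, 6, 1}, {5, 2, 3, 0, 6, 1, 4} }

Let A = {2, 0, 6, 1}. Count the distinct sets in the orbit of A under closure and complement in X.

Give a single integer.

closure: X∖int(X∖A) = X∖{5, 3} = {2, 0, 6, 1, 4}
Let k=closure and c=complement:
  1. A     = {2, 0, 6, 1}
  2. kA    = {2, 0, 6, 1, 4}
  3. cA    = {5, 3, 4}
  4. ckA   = {5, 3}
  5. kcA   = {5, 3, 0, 6, 1, 4}
  6. ckcA  = {2}
  7. kckcA = {2, 4}
  8. ckckcA = {5, 3, 0, 6, 1}
— saturated at 8

8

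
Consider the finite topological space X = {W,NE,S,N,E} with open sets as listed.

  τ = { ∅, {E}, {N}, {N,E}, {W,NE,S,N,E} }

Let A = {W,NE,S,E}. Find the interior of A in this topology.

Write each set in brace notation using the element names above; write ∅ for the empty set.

{E}

interior: largest open inside A is {E} (from ∅, {E})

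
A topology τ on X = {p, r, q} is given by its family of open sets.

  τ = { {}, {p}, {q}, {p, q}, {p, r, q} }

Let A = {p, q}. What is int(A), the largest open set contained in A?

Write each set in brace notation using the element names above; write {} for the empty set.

{p, q}

open subsets of A: {}, {q}, {p}, {p, q}; so int(A) = {p, q}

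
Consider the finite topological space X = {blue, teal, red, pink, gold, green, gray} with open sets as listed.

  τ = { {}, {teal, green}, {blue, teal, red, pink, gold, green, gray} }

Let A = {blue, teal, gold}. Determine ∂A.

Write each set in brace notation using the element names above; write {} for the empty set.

{blue, teal, red, pink, gold, green, gray}

opens ⊆ A: {}; union → int = {}
complement {red, pink, green, gray}; its interior {}; cl(A) = X∖{} = {blue, teal, red, pink, gold, green, gray}
boundary = {blue, teal, red, pink, gold, green, gray} ∖ {} = {blue, teal, red, pink, gold, green, gray}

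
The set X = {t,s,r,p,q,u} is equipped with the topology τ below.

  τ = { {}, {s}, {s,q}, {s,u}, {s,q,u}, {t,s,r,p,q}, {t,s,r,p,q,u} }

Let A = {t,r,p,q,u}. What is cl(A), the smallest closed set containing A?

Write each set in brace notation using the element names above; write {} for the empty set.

{t,r,p,q,u}

X∖A={s}, int(X∖A)={s}, hence cl(A)={t,r,p,q,u}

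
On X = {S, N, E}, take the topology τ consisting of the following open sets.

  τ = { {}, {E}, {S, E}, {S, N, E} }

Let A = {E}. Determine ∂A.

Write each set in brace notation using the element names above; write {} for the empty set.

{S, N}

opens ⊆ A: {}, {E}; union → int = {E}
complement {S, N}; its interior {}; cl(A) = X∖{} = {S, N, E}
boundary = {S, N, E} ∖ {E} = {S, N}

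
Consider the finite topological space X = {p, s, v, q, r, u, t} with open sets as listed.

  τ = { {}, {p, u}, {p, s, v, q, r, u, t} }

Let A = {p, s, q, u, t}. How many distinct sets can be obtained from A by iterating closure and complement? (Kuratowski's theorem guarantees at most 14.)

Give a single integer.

cl via duality: int({v, r}) = {}, so X∖{} = {p, s, v, q, r, u, t}
Write k for closure, c for complement:
  1. A     = {p, s, q, u, t}
  2. kA    = {p, s, v, q, r, u, t}
  3. cA    = {v, r}
  4. ckA   = {}
  5. kcA   = {s, v, q, r, t}
  6. ckcA  = {p, u}
applying k or c yields no new set

6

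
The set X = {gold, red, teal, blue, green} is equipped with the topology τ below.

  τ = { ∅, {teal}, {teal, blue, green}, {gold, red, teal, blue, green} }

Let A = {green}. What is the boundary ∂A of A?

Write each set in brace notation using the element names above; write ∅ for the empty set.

{gold, red, blue, green}

opens ⊆ A: ∅; union → int = ∅
complement {gold, red, teal, blue}; its interior {teal}; cl(A) = X∖{teal} = {gold, red, blue, green}
boundary = {gold, red, blue, green} ∖ ∅ = {gold, red, blue, green}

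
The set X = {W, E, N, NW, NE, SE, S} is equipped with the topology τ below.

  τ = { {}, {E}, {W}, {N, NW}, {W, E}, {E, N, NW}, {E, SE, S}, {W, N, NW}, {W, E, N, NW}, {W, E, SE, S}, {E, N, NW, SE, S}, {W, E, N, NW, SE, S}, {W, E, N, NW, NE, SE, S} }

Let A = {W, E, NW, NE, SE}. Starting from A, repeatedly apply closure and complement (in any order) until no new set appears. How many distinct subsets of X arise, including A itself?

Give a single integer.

10

X∖A={N, S}, int(X∖A)={}, hence cl(A)={W, E, N, NW, NE, SE, S}
Orbit (k=closure, c=complement):
  1. A     = {W, E, NW, NE, SE}
  2. kA    = {W, E, N, NW, NE, SE, S}
  3. cA    = {N, S}
  4. ckA   = {}
  5. kcA   = {N, NW, NE, SE, S}
  6. ckcA  = {W, E}
  7. kckcA = {W, E, NE, SE, S}
  8. ckckcA = {N, NW}
  9. kckckcA = {N, NW, NE}
  10. ckckckcA = {W, E, SE, S}
(closed under both — stop)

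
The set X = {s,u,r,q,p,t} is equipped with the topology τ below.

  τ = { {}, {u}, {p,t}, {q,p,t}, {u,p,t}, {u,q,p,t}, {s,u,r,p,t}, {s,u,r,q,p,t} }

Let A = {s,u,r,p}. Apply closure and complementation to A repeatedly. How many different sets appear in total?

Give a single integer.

cl via duality: int({q,t}) = {}, so X∖{} = {s,u,r,q,p,t}
Write k for closure, c for complement:
  1. A     = {s,u,r,p}
  2. kA    = {s,u,r,q,p,t}
  3. cA    = {q,t}
  4. ckA   = {}
  5. kcA   = {s,r,q,p,t}
  6. ckcA  = {u}
  7. kckcA = {s,u,r}
  8. ckckcA = {q,p,t}
applying k or c yields no new set

8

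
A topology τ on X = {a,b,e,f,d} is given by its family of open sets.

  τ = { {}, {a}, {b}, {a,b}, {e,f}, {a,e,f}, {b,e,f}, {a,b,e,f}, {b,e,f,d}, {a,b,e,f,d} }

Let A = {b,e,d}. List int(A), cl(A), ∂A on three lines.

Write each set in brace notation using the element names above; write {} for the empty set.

opens ⊆ A: {}, {b}; union → int = {b}
complement {a,f}; its interior {a}; cl(A) = X∖{a} = {b,e,f,d}
boundary = {b,e,f,d} ∖ {b} = {e,f,d}

int(A) = {b}
cl(A)  = {b,e,f,d}
∂A     = {e,f,d}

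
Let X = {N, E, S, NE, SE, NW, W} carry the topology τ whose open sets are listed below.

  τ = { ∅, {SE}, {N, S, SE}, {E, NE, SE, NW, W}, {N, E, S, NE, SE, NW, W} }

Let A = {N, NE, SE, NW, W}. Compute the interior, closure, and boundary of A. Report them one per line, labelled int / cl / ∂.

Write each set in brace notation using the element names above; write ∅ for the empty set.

int(A) = {SE}
cl(A)  = {N, E, S, NE, SE, NW, W}
∂A     = {N, E, S, NE, NW, W}

opens ⊆ A: ∅, {SE}; union → int = {SE}
complement {E, S}; its interior ∅; cl(A) = X∖∅ = {N, E, S, NE, SE, NW, W}
boundary = {N, E, S, NE, SE, NW, W} ∖ {SE} = {N, E, S, NE, NW, W}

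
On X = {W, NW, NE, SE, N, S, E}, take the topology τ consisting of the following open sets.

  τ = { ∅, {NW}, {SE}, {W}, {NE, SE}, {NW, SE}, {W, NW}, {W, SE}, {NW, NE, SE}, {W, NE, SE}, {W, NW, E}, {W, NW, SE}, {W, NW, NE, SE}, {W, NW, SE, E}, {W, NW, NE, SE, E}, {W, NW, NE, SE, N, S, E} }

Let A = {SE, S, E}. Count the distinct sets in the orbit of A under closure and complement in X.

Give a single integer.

10

cl via duality: int({W, NW, NE, N}) = {W, NW}, so X∖{W, NW} = {NE, SE, N, S, E}
Write k for closure, c for complement:
  1. A     = {SE, S, E}
  2. kA    = {NE, SE, N, S, E}
  3. cA    = {W, NW, NE, N}
  4. ckA   = {W, NW}
  5. kcA   = {W, NW, NE, N, S, E}
  6. kckA  = {W, NW, N, S, E}
  7. ckcA  = {SE}
  8. ckckA = {NE, SE}
  9. kckcA = {NE, SE, N, S}
  10. ckckcA = {W, NW, E}
applying k or c yields no new set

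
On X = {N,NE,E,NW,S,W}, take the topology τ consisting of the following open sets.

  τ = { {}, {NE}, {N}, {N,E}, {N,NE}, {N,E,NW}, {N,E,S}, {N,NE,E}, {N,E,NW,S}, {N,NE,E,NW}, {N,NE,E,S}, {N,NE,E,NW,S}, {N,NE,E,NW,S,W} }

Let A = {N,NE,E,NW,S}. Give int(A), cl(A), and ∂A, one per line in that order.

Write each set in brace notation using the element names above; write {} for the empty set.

U open, U⊆A: {}, {N}, {NE}, {N,E}, {N,NE}, {N,E,S}, {N,NE,E}, {N,E,NW}, {N,E,NW,S}, {N,NE,E,NW}, {N,NE,E,S}, {N,NE,E,NW,S}. int(A) = ⋃ = {N,NE,E,NW,S}
X∖A={W}, int(X∖A)={}, hence cl(A)={N,NE,E,NW,S,W}
∂A: remove int from cl → {W}

int(A) = {N,NE,E,NW,S}
cl(A)  = {N,NE,E,NW,S,W}
∂A     = {W}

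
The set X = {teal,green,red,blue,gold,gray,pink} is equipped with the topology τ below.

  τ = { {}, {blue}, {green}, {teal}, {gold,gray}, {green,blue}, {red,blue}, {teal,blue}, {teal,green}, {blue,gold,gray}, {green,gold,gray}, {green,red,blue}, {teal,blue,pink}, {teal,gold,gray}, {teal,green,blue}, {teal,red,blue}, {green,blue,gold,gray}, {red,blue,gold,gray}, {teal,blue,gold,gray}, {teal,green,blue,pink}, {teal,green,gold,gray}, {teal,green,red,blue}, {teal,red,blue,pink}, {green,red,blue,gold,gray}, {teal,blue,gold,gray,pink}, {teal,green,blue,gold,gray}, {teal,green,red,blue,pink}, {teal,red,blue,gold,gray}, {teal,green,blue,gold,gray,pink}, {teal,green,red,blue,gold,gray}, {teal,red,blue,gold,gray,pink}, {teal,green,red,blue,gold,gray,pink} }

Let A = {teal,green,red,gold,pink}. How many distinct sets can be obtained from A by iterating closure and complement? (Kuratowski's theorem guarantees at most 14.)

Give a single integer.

12

cl via duality: int({blue,gray}) = {blue}, so X∖{blue} = {teal,green,red,gold,gray,pink}
Write k for closure, c for complement:
  1. A     = {teal,green,red,gold,pink}
  2. kA    = {teal,green,red,gold,gray,pink}
  3. cA    = {blue,gray}
  4. ckA   = {blue}
  5. kcA   = {red,blue,gold,gray,pink}
  6. kckA  = {red,blue,pink}
  7. ckcA  = {teal,green}
  8. ckckA = {teal,green,gold,gray}
  9. kckcA = {teal,green,pink}
  10. kckckA = {teal,green,gold,gray,pink}
  11. ckckcA = {red,blue,gold,gray}
  12. ckckckA = {red,blue}
applying k or c yields no new set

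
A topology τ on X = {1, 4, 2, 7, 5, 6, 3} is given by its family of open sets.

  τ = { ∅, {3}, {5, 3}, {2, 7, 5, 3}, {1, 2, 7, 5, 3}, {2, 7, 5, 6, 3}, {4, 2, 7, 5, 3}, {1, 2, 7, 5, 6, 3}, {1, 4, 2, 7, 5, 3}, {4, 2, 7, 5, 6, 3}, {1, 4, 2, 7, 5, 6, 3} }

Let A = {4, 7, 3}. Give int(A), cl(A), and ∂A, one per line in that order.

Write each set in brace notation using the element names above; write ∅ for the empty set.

int(A) = {3}
cl(A)  = {1, 4, 2, 7, 5, 6, 3}
∂A     = {1, 4, 2, 7, 5, 6}

open subsets of A: ∅, {3}; so int(A) = {3}
closure: X∖int(X∖A) = X∖∅ = {1, 4, 2, 7, 5, 6, 3}
∂A = {1, 4, 2, 7, 5, 6, 3} minus {3} = {1, 4, 2, 7, 5, 6}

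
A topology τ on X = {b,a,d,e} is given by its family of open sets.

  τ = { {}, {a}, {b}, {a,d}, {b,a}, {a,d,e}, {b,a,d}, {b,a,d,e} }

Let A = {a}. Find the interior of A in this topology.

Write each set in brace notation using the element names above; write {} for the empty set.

interior: largest open inside A is {a} (from {}, {a})

{a}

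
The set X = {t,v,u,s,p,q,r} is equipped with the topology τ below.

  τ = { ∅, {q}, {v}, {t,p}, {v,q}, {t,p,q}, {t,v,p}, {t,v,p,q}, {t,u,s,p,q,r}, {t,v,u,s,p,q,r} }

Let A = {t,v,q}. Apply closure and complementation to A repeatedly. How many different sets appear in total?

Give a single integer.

8

X∖A={u,s,p,r}, int(X∖A)=∅, hence cl(A)={t,v,u,s,p,q,r}
Orbit (k=closure, c=complement):
  1. A     = {t,v,q}
  2. kA    = {t,v,u,s,p,q,r}
  3. cA    = {u,s,p,r}
  4. ckA   = ∅
  5. kcA   = {t,u,s,p,r}
  6. ckcA  = {v,q}
  7. kckcA = {v,u,s,q,r}
  8. ckckcA = {t,p}
(closed under both — stop)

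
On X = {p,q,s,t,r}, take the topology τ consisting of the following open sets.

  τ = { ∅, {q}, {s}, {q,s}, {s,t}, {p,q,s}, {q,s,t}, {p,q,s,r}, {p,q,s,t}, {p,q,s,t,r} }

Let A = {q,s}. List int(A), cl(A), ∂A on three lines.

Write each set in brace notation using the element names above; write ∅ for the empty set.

int(A) = {q,s}
cl(A)  = {p,q,s,t,r}
∂A     = {p,t,r}

U open, U⊆A: ∅, {q}, {s}, {q,s}. int(A) = ⋃ = {q,s}
X∖A={p,t,r}, int(X∖A)=∅, hence cl(A)={p,q,s,t,r}
∂A: remove int from cl → {p,t,r}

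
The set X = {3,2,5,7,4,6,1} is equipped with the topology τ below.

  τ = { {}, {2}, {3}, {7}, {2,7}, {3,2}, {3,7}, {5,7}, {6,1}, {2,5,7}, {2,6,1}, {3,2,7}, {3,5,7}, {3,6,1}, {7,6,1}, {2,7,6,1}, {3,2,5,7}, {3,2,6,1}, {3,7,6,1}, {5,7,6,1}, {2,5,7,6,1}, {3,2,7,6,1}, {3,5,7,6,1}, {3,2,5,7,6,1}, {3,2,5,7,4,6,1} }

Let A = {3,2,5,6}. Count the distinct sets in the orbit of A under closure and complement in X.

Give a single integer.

cl via duality: int({7,4,1}) = {7}, so X∖{7} = {3,2,5,4,6,1}
Write k for closure, c for complement:
  1. A     = {3,2,5,6}
  2. kA    = {3,2,5,4,6,1}
  3. cA    = {7,4,1}
  4. ckA   = {7}
  5. kcA   = {5,7,4,6,1}
  6. kckA  = {5,7,4}
  7. ckcA  = {3,2}
  8. ckckA = {3,2,6,1}
  9. kckcA = {3,2,4}
  10. kckckA = {3,2,4,6,1}
  11. ckckcA = {5,7,6,1}
  12. ckckckA = {5,7}
applying k or c yields no new set

12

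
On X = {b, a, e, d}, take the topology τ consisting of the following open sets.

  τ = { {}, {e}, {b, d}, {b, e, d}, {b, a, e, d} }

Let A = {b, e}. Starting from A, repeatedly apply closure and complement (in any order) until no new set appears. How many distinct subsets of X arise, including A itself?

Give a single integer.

cl via duality: int({a, d}) = {}, so X∖{} = {b, a, e, d}
Write k for closure, c for complement:
  1. A     = {b, e}
  2. kA    = {b, a, e, d}
  3. cA    = {a, d}
  4. ckA   = {}
  5. kcA   = {b, a, d}
  6. ckcA  = {e}
  7. kckcA = {a, e}
  8. ckckcA = {b, d}
applying k or c yields no new set

8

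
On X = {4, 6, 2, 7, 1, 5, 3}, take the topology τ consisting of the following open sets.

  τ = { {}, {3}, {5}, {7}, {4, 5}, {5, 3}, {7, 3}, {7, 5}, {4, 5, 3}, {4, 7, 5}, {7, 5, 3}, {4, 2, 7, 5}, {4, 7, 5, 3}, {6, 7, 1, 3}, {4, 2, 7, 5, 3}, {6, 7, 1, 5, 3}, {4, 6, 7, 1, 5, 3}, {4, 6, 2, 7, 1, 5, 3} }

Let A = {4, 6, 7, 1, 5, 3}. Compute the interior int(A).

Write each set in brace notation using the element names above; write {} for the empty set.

interior: largest open inside A is {4, 6, 7, 1, 5, 3} (from {}, {7}, {5}, {3}, {7, 5}, {5, 3}, {4, 5}, {7, 3}, {7, 5, 3}, {4, 5, 3}, {4, 7, 5}, {6, 7, 1, 3}, {4, 7, 5, 3}, {6, 7, 1, 5, 3}, {4, 6, 7, 1, 5, 3})

{4, 6, 7, 1, 5, 3}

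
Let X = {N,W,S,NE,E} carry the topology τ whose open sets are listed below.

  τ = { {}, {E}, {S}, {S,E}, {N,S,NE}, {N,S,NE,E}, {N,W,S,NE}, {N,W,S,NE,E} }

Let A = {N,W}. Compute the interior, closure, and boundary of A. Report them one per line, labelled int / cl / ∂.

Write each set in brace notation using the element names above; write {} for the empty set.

opens ⊆ A: {}; union → int = {}
complement {S,NE,E}; its interior {S,E}; cl(A) = X∖{S,E} = {N,W,NE}
boundary = {N,W,NE} ∖ {} = {N,W,NE}

int(A) = {}
cl(A)  = {N,W,NE}
∂A     = {N,W,NE}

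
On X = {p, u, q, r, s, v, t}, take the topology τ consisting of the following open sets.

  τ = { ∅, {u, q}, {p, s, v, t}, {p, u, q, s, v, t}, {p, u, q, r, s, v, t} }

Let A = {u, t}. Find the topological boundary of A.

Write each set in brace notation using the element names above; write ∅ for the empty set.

{p, u, q, r, s, v, t}

opens ⊆ A: ∅; union → int = ∅
complement {p, q, r, s, v}; its interior ∅; cl(A) = X∖∅ = {p, u, q, r, s, v, t}
boundary = {p, u, q, r, s, v, t} ∖ ∅ = {p, u, q, r, s, v, t}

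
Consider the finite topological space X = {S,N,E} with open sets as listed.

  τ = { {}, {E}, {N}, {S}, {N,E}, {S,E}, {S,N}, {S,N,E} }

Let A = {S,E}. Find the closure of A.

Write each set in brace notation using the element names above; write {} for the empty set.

{S,E}

cl via duality: int({N}) = {N}, so X∖{N} = {S,E}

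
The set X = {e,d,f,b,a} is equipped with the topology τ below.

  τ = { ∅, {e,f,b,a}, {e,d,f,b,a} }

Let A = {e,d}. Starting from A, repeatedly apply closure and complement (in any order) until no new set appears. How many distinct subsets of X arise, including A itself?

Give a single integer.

4

cl via duality: int({f,b,a}) = ∅, so X∖∅ = {e,d,f,b,a}
Write k for closure, c for complement:
  1. A     = {e,d}
  2. kA    = {e,d,f,b,a}
  3. cA    = {f,b,a}
  4. ckA   = ∅
applying k or c yields no new set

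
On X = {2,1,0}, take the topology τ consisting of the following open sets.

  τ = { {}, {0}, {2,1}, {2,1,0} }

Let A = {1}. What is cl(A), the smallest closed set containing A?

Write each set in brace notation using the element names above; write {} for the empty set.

closure: X∖int(X∖A) = X∖{0} = {2,1}

{2,1}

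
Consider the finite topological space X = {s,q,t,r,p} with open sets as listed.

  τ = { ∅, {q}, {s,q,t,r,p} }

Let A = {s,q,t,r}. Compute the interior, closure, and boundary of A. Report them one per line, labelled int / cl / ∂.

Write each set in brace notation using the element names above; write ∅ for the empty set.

int(A) = {q}
cl(A)  = {s,q,t,r,p}
∂A     = {s,t,r,p}

U open, U⊆A: ∅, {q}. int(A) = ⋃ = {q}
X∖A={p}, int(X∖A)=∅, hence cl(A)={s,q,t,r,p}
∂A: remove int from cl → {s,t,r,p}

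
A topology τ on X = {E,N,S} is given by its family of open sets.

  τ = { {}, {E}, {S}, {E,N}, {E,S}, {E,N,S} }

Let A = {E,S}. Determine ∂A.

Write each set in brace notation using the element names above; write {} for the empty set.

{N}

open subsets of A: {}, {E}, {S}, {E,S}; so int(A) = {E,S}
closure: X∖int(X∖A) = X∖{} = {E,N,S}
∂A = {E,N,S} minus {E,S} = {N}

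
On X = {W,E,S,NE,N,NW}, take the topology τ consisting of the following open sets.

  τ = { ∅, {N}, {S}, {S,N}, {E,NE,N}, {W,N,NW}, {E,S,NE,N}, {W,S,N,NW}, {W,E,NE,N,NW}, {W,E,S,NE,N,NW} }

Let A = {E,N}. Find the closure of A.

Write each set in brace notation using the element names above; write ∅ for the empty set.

{W,E,NE,N,NW}

X∖A={W,S,NE,NW}, int(X∖A)={S}, hence cl(A)={W,E,NE,N,NW}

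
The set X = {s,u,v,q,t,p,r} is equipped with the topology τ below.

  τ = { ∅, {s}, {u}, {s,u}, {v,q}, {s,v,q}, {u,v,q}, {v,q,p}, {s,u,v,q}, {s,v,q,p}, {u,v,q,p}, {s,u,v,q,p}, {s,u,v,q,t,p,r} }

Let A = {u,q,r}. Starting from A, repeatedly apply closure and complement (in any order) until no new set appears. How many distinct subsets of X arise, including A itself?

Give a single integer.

cl via duality: int({s,v,t,p}) = {s}, so X∖{s} = {u,v,q,t,p,r}
Write k for closure, c for complement:
  1. A     = {u,q,r}
  2. kA    = {u,v,q,t,p,r}
  3. cA    = {s,v,t,p}
  4. ckA   = {s}
  5. kcA   = {s,v,q,t,p,r}
  6. kckA  = {s,t,r}
  7. ckcA  = {u}
  8. ckckA = {u,v,q,p}
  9. kckcA = {u,t,r}
  10. ckckcA = {s,v,q,p}
applying k or c yields no new set

10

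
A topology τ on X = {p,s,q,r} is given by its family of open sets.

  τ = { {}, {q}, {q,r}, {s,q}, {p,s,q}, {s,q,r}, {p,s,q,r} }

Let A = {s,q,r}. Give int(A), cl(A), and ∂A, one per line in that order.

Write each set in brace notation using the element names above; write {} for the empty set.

int(A) = {s,q,r}
cl(A)  = {p,s,q,r}
∂A     = {p}

U open, U⊆A: {}, {q}, {s,q}, {q,r}, {s,q,r}. int(A) = ⋃ = {s,q,r}
X∖A={p}, int(X∖A)={}, hence cl(A)={p,s,q,r}
∂A: remove int from cl → {p}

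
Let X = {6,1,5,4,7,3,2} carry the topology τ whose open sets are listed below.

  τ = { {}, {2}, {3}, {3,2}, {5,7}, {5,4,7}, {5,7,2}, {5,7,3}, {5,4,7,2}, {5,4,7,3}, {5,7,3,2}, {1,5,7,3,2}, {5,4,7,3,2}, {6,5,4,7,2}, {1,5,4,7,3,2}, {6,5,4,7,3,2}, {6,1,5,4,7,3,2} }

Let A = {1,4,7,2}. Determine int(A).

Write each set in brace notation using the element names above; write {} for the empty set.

open subsets of A: {}, {2}; so int(A) = {2}

{2}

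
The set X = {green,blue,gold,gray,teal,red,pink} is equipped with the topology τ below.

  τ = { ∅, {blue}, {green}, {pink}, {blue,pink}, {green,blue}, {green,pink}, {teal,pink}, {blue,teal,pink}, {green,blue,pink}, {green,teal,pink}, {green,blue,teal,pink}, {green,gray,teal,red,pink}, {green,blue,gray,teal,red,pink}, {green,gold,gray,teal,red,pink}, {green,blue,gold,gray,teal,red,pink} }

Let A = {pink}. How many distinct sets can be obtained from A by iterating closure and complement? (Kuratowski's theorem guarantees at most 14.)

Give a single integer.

X∖A={green,blue,gold,gray,teal,red}, int(X∖A)={green,blue}, hence cl(A)={gold,gray,teal,red,pink}
Orbit (k=closure, c=complement):
  1. A     = {pink}
  2. kA    = {gold,gray,teal,red,pink}
  3. cA    = {green,blue,gold,gray,teal,red}
  4. ckA   = {green,blue}
  5. kckA  = {green,blue,gold,gray,red}
  6. ckckA = {teal,pink}
(closed under both — stop)

6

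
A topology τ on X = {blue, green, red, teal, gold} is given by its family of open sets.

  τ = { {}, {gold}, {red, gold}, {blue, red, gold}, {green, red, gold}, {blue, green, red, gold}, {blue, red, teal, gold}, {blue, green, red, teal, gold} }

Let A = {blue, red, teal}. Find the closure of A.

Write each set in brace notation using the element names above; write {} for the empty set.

{blue, green, red, teal}

cl via duality: int({green, gold}) = {gold}, so X∖{gold} = {blue, green, red, teal}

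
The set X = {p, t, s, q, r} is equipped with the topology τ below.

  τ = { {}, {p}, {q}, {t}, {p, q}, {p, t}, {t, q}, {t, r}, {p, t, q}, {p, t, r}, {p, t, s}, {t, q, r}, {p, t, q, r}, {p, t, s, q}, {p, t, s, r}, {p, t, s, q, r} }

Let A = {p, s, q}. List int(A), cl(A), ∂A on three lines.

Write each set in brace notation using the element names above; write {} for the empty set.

U open, U⊆A: {}, {p}, {q}, {p, q}. int(A) = ⋃ = {p, q}
X∖A={t, r}, int(X∖A)={t, r}, hence cl(A)={p, s, q}
∂A: remove int from cl → {s}

int(A) = {p, q}
cl(A)  = {p, s, q}
∂A     = {s}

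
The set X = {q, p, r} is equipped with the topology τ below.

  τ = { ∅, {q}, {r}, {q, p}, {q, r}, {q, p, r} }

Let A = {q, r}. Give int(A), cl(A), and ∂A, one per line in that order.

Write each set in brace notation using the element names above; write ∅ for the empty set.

interior: largest open inside A is {q, r} (from ∅, {q}, {r}, {q, r})
cl via duality: int({p}) = ∅, so X∖∅ = {q, p, r}
cl∖int = {p}

int(A) = {q, r}
cl(A)  = {q, p, r}
∂A     = {p}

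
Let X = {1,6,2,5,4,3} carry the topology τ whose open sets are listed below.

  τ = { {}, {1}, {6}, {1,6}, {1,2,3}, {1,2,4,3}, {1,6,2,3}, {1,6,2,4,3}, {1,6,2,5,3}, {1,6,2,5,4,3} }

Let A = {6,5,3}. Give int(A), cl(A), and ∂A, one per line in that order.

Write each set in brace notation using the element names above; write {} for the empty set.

int(A) = {6}
cl(A)  = {6,2,5,4,3}
∂A     = {2,5,4,3}

U open, U⊆A: {}, {6}. int(A) = ⋃ = {6}
X∖A={1,2,4}, int(X∖A)={1}, hence cl(A)={6,2,5,4,3}
∂A: remove int from cl → {2,5,4,3}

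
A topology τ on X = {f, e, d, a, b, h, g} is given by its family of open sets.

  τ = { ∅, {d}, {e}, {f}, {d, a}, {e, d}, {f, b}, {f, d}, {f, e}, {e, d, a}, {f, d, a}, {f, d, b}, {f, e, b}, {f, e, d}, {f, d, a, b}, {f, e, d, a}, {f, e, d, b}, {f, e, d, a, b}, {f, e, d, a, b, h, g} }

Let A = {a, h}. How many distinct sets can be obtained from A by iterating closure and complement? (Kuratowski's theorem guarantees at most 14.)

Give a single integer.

complement {f, e, d, b, g}; its interior {f, e, d, b}; cl(A) = X∖{f, e, d, b} = {a, h, g}
With k = closure, c = complement:
  1. A     = {a, h}
  2. kA    = {a, h, g}
  3. cA    = {f, e, d, b, g}
  4. ckA   = {f, e, d, b}
  5. kcA   = {f, e, d, a, b, h, g}
  6. ckcA  = ∅
k, c of each give nothing new

6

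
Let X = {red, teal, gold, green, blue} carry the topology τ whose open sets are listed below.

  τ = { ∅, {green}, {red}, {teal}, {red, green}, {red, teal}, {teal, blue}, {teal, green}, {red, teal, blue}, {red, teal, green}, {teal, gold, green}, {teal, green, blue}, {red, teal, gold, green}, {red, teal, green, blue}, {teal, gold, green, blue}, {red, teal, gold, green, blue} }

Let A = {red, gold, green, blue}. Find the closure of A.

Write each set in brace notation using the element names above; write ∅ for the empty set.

{red, gold, green, blue}

closure: X∖int(X∖A) = X∖{teal} = {red, gold, green, blue}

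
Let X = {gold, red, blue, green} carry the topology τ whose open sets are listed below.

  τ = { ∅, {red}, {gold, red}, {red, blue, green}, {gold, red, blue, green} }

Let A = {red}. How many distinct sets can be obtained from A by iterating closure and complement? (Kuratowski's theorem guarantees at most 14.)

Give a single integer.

closure: X∖int(X∖A) = X∖∅ = {gold, red, blue, green}
Let k=closure and c=complement:
  1. A     = {red}
  2. kA    = {gold, red, blue, green}
  3. cA    = {gold, blue, green}
  4. ckA   = ∅
— saturated at 4

4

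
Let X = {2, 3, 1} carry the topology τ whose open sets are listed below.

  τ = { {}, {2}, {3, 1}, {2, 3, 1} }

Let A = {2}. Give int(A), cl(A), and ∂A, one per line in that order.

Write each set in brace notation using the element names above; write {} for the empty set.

int(A) = {2}
cl(A)  = {2}
∂A     = {}

opens ⊆ A: {}, {2}; union → int = {2}
complement {3, 1}; its interior {3, 1}; cl(A) = X∖{3, 1} = {2}
boundary = {2} ∖ {2} = {}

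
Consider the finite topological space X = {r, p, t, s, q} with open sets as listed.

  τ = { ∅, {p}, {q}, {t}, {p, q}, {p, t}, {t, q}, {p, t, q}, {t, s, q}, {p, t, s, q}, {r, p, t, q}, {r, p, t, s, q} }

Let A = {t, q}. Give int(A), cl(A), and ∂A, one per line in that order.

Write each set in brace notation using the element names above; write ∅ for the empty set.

int(A) = {t, q}
cl(A)  = {r, t, s, q}
∂A     = {r, s}

U open, U⊆A: ∅, {t}, {q}, {t, q}. int(A) = ⋃ = {t, q}
X∖A={r, p, s}, int(X∖A)={p}, hence cl(A)={r, t, s, q}
∂A: remove int from cl → {r, s}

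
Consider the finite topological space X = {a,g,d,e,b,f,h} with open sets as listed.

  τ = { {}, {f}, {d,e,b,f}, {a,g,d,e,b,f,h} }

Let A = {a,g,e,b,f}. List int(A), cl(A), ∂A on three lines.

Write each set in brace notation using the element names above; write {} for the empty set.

opens ⊆ A: {}, {f}; union → int = {f}
complement {d,h}; its interior {}; cl(A) = X∖{} = {a,g,d,e,b,f,h}
boundary = {a,g,d,e,b,f,h} ∖ {f} = {a,g,d,e,b,h}

int(A) = {f}
cl(A)  = {a,g,d,e,b,f,h}
∂A     = {a,g,d,e,b,h}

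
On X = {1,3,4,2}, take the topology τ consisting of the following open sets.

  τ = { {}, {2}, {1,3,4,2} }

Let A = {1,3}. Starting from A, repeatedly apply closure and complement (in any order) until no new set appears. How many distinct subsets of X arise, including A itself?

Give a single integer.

6

X∖A={4,2}, int(X∖A)={2}, hence cl(A)={1,3,4}
Orbit (k=closure, c=complement):
  1. A     = {1,3}
  2. kA    = {1,3,4}
  3. cA    = {4,2}
  4. ckA   = {2}
  5. kcA   = {1,3,4,2}
  6. ckcA  = {}
(closed under both — stop)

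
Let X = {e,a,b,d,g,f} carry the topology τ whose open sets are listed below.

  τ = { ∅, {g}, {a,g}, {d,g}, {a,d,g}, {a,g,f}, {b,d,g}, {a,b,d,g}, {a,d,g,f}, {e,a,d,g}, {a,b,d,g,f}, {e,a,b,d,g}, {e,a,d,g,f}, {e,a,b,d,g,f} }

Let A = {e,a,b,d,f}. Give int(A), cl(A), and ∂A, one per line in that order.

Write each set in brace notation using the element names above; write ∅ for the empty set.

U open, U⊆A: ∅. int(A) = ⋃ = ∅
X∖A={g}, int(X∖A)={g}, hence cl(A)={e,a,b,d,f}
∂A: remove int from cl → {e,a,b,d,f}

int(A) = ∅
cl(A)  = {e,a,b,d,f}
∂A     = {e,a,b,d,f}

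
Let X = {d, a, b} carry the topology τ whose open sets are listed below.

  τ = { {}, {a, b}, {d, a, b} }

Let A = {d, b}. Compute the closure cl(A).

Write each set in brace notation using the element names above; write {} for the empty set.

{d, a, b}

X∖A={a}, int(X∖A)={}, hence cl(A)={d, a, b}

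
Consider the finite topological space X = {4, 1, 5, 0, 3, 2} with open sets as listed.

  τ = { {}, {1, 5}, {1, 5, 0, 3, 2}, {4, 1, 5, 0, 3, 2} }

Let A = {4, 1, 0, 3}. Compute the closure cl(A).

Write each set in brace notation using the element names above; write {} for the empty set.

{4, 1, 5, 0, 3, 2}

X∖A={5, 2}, int(X∖A)={}, hence cl(A)={4, 1, 5, 0, 3, 2}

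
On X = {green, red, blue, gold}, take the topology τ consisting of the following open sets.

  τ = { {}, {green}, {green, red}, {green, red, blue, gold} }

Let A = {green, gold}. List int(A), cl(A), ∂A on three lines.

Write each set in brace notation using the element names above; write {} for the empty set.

open subsets of A: {}, {green}; so int(A) = {green}
closure: X∖int(X∖A) = X∖{} = {green, red, blue, gold}
∂A = {green, red, blue, gold} minus {green} = {red, blue, gold}

int(A) = {green}
cl(A)  = {green, red, blue, gold}
∂A     = {red, blue, gold}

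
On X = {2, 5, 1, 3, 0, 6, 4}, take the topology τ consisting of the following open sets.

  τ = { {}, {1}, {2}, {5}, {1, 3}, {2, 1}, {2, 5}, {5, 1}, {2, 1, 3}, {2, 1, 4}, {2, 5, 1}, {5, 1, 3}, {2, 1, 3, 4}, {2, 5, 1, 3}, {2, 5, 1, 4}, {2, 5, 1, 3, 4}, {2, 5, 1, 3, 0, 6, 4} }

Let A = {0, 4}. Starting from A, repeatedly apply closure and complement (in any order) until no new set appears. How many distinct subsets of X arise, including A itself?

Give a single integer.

closure: X∖int(X∖A) = X∖{2, 5, 1, 3} = {0, 6, 4}
Let k=closure and c=complement:
  1. A     = {0, 4}
  2. kA    = {0, 6, 4}
  3. cA    = {2, 5, 1, 3, 6}
  4. ckA   = {2, 5, 1, 3}
  5. kcA   = {2, 5, 1, 3, 0, 6, 4}
  6. ckcA  = {}
— saturated at 6

6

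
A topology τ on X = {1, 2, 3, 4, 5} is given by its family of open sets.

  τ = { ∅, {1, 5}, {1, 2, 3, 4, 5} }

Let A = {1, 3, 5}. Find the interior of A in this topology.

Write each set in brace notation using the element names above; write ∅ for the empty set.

{1, 5}

U open, U⊆A: ∅, {1, 5}. int(A) = ⋃ = {1, 5}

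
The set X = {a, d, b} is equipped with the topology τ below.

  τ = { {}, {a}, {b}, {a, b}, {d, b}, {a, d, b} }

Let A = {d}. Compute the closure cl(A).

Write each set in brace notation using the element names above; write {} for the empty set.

{d}

complement {a, b}; its interior {a, b}; cl(A) = X∖{a, b} = {d}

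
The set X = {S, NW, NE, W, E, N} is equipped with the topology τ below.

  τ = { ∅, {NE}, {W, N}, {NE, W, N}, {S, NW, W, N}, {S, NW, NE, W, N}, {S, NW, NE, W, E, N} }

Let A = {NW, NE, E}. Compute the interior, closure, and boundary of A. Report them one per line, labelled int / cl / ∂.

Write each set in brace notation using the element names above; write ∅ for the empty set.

open subsets of A: ∅, {NE}; so int(A) = {NE}
closure: X∖int(X∖A) = X∖{W, N} = {S, NW, NE, E}
∂A = {S, NW, NE, E} minus {NE} = {S, NW, E}

int(A) = {NE}
cl(A)  = {S, NW, NE, E}
∂A     = {S, NW, E}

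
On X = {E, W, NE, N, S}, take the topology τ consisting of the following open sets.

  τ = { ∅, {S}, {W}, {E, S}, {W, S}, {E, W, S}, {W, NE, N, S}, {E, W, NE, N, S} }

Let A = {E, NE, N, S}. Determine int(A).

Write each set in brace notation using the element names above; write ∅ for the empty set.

opens ⊆ A: ∅, {S}, {E, S}; union → int = {E, S}

{E, S}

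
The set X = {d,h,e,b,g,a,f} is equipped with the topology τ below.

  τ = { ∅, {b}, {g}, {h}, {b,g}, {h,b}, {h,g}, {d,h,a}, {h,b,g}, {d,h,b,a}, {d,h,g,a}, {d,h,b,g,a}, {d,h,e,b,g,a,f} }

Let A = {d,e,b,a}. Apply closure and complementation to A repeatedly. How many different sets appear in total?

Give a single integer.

8

X∖A={h,g,f}, int(X∖A)={h,g}, hence cl(A)={d,e,b,a,f}
Orbit (k=closure, c=complement):
  1. A     = {d,e,b,a}
  2. kA    = {d,e,b,a,f}
  3. cA    = {h,g,f}
  4. ckA   = {h,g}
  5. kcA   = {d,h,e,g,a,f}
  6. ckcA  = {b}
  7. kckcA = {e,b,f}
  8. ckckcA = {d,h,g,a}
(closed under both — stop)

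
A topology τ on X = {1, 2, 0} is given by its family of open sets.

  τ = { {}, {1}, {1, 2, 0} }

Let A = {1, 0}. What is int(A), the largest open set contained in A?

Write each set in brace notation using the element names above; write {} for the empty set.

U open, U⊆A: {}, {1}. int(A) = ⋃ = {1}

{1}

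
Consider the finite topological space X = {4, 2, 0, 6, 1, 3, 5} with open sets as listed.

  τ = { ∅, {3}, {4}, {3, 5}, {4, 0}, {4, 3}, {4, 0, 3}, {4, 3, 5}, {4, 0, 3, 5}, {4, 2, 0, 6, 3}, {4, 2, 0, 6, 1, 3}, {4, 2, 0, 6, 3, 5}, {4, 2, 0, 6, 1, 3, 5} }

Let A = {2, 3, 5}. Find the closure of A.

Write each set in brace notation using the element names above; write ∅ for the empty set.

complement {4, 0, 6, 1}; its interior {4, 0}; cl(A) = X∖{4, 0} = {2, 6, 1, 3, 5}

{2, 6, 1, 3, 5}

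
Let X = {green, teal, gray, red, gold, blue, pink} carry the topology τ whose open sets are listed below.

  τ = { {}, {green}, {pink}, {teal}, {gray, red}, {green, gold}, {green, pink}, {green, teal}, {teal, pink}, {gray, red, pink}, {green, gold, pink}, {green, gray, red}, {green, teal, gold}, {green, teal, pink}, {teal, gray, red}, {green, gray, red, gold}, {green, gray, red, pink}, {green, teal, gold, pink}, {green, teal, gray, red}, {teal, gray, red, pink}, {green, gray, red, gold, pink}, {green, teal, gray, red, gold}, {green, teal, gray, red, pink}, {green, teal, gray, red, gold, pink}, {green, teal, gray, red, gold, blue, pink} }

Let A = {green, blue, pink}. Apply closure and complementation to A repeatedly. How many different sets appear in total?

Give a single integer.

8

X∖A={teal, gray, red, gold}, int(X∖A)={teal, gray, red}, hence cl(A)={green, gold, blue, pink}
Orbit (k=closure, c=complement):
  1. A     = {green, blue, pink}
  2. kA    = {green, gold, blue, pink}
  3. cA    = {teal, gray, red, gold}
  4. ckA   = {teal, gray, red}
  5. kcA   = {teal, gray, red, gold, blue}
  6. kckA  = {teal, gray, red, blue}
  7. ckcA  = {green, pink}
  8. ckckA = {green, gold, pink}
(closed under both — stop)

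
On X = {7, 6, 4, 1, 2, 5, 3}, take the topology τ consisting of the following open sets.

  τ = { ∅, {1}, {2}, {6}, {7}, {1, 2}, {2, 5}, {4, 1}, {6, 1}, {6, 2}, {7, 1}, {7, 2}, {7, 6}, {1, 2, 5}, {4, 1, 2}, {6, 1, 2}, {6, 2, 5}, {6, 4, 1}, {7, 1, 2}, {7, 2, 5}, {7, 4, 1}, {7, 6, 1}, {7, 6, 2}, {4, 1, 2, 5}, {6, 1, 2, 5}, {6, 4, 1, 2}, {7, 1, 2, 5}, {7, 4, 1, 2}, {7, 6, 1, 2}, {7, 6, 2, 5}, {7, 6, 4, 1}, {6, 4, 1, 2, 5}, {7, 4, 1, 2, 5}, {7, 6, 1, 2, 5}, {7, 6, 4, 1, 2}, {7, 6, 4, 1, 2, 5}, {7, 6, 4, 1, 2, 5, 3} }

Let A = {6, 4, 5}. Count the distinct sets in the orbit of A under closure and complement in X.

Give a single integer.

8

X∖A={7, 1, 2, 3}, int(X∖A)={7, 1, 2}, hence cl(A)={6, 4, 5, 3}
Orbit (k=closure, c=complement):
  1. A     = {6, 4, 5}
  2. kA    = {6, 4, 5, 3}
  3. cA    = {7, 1, 2, 3}
  4. ckA   = {7, 1, 2}
  5. kcA   = {7, 4, 1, 2, 5, 3}
  6. ckcA  = {6}
  7. kckcA = {6, 3}
  8. ckckcA = {7, 4, 1, 2, 5}
(closed under both — stop)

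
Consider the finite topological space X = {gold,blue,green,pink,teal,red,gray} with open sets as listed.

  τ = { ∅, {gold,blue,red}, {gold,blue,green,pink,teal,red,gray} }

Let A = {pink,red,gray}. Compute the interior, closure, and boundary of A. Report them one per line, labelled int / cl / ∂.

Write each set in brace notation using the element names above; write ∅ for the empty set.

open subsets of A: ∅; so int(A) = ∅
closure: X∖int(X∖A) = X∖∅ = {gold,blue,green,pink,teal,red,gray}
∂A = {gold,blue,green,pink,teal,red,gray} minus ∅ = {gold,blue,green,pink,teal,red,gray}

int(A) = ∅
cl(A)  = {gold,blue,green,pink,teal,red,gray}
∂A     = {gold,blue,green,pink,teal,red,gray}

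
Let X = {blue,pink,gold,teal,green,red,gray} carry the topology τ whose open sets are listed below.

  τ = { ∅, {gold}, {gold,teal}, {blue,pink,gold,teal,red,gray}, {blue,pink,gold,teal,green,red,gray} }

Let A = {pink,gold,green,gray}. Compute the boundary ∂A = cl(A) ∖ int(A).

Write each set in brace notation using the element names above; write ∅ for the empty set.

{blue,pink,teal,green,red,gray}

open subsets of A: ∅, {gold}; so int(A) = {gold}
closure: X∖int(X∖A) = X∖∅ = {blue,pink,gold,teal,green,red,gray}
∂A = {blue,pink,gold,teal,green,red,gray} minus {gold} = {blue,pink,teal,green,red,gray}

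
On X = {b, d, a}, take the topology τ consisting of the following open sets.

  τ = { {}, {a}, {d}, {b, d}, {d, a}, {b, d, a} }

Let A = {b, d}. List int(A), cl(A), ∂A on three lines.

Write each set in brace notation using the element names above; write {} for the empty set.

int(A) = {b, d}
cl(A)  = {b, d}
∂A     = {}

U open, U⊆A: {}, {d}, {b, d}. int(A) = ⋃ = {b, d}
X∖A={a}, int(X∖A)={a}, hence cl(A)={b, d}
∂A: remove int from cl → {}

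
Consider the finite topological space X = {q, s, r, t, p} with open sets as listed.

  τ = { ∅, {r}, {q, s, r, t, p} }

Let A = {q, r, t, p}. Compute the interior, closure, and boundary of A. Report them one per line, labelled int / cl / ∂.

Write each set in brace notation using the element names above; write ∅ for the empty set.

opens ⊆ A: ∅, {r}; union → int = {r}
complement {s}; its interior ∅; cl(A) = X∖∅ = {q, s, r, t, p}
boundary = {q, s, r, t, p} ∖ {r} = {q, s, t, p}

int(A) = {r}
cl(A)  = {q, s, r, t, p}
∂A     = {q, s, t, p}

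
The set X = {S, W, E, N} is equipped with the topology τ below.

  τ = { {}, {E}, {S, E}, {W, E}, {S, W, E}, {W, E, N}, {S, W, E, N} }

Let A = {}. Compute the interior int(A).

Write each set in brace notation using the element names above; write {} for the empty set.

{}

opens ⊆ A: {}; union → int = {}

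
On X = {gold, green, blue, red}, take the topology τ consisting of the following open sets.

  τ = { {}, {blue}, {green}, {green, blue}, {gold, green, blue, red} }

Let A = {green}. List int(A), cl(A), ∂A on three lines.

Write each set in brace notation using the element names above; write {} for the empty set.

int(A) = {green}
cl(A)  = {gold, green, red}
∂A     = {gold, red}

U open, U⊆A: {}, {green}. int(A) = ⋃ = {green}
X∖A={gold, blue, red}, int(X∖A)={blue}, hence cl(A)={gold, green, red}
∂A: remove int from cl → {gold, red}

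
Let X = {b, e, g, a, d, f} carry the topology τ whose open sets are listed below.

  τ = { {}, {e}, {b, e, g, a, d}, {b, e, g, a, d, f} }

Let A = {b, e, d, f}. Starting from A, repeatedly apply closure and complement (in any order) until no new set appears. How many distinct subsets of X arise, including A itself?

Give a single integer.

X∖A={g, a}, int(X∖A)={}, hence cl(A)={b, e, g, a, d, f}
Orbit (k=closure, c=complement):
  1. A     = {b, e, d, f}
  2. kA    = {b, e, g, a, d, f}
  3. cA    = {g, a}
  4. ckA   = {}
  5. kcA   = {b, g, a, d, f}
  6. ckcA  = {e}
(closed under both — stop)

6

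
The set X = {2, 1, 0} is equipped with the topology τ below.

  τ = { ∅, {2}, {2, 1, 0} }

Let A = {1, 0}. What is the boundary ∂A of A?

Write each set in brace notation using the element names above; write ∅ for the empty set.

U open, U⊆A: ∅. int(A) = ⋃ = ∅
X∖A={2}, int(X∖A)={2}, hence cl(A)={1, 0}
∂A: remove int from cl → {1, 0}

{1, 0}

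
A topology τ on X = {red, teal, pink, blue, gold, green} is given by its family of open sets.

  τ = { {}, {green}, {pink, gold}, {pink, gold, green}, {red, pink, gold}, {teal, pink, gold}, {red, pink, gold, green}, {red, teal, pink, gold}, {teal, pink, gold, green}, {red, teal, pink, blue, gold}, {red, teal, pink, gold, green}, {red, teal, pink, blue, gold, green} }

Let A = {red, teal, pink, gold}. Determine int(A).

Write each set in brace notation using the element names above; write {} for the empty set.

{red, teal, pink, gold}

open subsets of A: {}, {pink, gold}, {red, pink, gold}, {teal, pink, gold}, {red, teal, pink, gold}; so int(A) = {red, teal, pink, gold}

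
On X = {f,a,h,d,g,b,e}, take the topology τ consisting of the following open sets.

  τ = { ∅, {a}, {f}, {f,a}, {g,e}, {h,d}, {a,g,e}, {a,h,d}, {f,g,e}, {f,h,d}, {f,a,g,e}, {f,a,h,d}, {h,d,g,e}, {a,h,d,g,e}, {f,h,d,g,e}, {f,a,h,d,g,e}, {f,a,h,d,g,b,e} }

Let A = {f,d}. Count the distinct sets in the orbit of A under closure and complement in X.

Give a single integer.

X∖A={a,h,g,b,e}, int(X∖A)={a,g,e}, hence cl(A)={f,h,d,b}
Orbit (k=closure, c=complement):
  1. A     = {f,d}
  2. kA    = {f,h,d,b}
  3. cA    = {a,h,g,b,e}
  4. ckA   = {a,g,e}
  5. kcA   = {a,h,d,g,b,e}
  6. kckA  = {a,g,b,e}
  7. ckcA  = {f}
  8. ckckA = {f,h,d}
  9. kckcA = {f,b}
  10. ckckcA = {a,h,d,g,e}
(closed under both — stop)

10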